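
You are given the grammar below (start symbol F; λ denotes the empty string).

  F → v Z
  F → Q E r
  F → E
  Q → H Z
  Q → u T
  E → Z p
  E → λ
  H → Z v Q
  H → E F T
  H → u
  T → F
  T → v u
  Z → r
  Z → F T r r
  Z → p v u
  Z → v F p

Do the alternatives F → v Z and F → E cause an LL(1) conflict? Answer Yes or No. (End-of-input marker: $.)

FIRST(v Z) = { v } and FIRST(E) = { p, r, u, v, λ }.
Both contain v, so the two alternatives are not disjoint — LL(1) conflict.

Yes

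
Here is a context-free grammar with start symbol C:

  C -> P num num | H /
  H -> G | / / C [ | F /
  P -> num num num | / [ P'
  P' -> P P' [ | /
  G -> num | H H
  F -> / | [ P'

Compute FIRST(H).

From H -> G: add FIRST(G) = { /, [, num }.
H -> / / C [ contributes {/}.
From H -> F /: add FIRST(F) = { /, [ }.
Union: FIRST(H) = { /, [, num }.

{ /, [, num }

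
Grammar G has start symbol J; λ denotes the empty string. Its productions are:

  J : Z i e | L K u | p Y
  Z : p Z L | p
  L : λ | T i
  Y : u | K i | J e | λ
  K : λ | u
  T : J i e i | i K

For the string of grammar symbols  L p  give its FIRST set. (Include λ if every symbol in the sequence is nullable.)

{ i, p, u }

Add FIRST(L)\{λ} = { i, p, u }; L is nullable, continue.
p is a terminal; add {p} and stop.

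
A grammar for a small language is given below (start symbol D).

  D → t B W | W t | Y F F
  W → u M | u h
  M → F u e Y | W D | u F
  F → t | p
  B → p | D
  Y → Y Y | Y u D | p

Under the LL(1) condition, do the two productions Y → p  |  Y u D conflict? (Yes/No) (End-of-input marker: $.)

Yes

FIRST(p) = { p } and FIRST(Y u D) = { p }.
Both contain p, so the two alternatives are not disjoint — LL(1) conflict.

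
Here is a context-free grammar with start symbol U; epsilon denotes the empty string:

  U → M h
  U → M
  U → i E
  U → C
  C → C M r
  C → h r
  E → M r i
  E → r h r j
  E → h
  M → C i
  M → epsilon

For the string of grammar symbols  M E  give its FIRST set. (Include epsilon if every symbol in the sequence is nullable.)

{ h, r }

Add FIRST(M)\{epsilon} = { h }; M is nullable, continue.
Add FIRST(E) = { h, r }; E is not nullable, stop.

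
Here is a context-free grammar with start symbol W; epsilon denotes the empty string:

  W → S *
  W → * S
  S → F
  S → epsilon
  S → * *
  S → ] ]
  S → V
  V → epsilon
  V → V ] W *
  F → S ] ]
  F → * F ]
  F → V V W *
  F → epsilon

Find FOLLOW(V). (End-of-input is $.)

In S → V: V is at the end, add FOLLOW(S) = { $, *, ] }.
In V → V ] W *: add FIRST(] W *) = { ] }.
In F → V V W *: add FIRST(V W *) = { *, ] }.
In F → V V W *: add FIRST(W *) = { *, ] }.
Union: FOLLOW(V) = { $, *, ] }.

{ $, *, ] }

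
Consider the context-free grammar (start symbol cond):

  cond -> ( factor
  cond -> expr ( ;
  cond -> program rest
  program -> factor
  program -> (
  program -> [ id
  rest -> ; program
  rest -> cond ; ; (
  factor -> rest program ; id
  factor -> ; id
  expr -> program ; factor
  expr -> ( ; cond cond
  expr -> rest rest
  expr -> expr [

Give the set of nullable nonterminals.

No nonterminal has an empty production or an RHS whose symbols are all nullable.

{ } (none)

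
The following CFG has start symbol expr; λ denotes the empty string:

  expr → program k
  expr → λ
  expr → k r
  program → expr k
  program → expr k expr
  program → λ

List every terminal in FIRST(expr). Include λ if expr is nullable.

From expr → program k: program nullable, take FIRST(program) ∪ {k} = { k }.
expr → λ contributes λ.
expr → k r contributes {k}.
Union: FIRST(expr) = { k, λ }.

{ k, λ }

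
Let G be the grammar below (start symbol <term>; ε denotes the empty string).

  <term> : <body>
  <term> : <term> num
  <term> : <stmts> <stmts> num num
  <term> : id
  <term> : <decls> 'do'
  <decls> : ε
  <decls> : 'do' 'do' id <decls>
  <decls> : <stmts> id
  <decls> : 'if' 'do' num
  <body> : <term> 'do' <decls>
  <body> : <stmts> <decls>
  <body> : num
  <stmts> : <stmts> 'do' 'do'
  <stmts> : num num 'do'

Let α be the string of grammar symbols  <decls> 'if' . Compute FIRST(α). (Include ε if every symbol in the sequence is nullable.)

{ 'do', 'if', num }

Add FIRST(<decls>)\{ε} = { 'do', 'if', num }; <decls> is nullable, continue.
'if' is a terminal; add {'if'} and stop.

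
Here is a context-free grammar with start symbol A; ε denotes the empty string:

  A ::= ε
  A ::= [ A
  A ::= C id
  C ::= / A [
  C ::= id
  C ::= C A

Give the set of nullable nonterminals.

Directly nullable (have an ε-production): A.
No other nonterminal has a production whose RHS symbols are all nullable.

{ A }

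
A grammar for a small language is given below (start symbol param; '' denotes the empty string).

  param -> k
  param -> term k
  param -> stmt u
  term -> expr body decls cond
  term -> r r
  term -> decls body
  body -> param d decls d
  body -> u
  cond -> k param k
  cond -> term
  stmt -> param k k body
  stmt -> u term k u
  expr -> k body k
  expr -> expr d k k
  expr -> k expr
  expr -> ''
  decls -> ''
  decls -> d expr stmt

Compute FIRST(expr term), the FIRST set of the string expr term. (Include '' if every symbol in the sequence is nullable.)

Add FIRST(expr)\{''} = { d, k }; expr is nullable, continue.
Add FIRST(term) = { d, k, r, u }; term is not nullable, stop.

{ d, k, r, u }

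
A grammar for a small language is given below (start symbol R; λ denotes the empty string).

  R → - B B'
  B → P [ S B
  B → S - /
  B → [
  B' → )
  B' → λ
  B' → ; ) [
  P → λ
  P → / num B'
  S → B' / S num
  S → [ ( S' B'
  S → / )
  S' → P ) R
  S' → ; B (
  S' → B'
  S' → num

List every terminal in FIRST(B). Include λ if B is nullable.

From B → P [ S B: P nullable, take FIRST(P) ∪ {[} = { /, [ }.
From B → S - /: add FIRST(S) = { ), /, ;, [ }.
B → [ contributes {[}.
Union: FIRST(B) = { ), /, ;, [ }.

{ ), /, ;, [ }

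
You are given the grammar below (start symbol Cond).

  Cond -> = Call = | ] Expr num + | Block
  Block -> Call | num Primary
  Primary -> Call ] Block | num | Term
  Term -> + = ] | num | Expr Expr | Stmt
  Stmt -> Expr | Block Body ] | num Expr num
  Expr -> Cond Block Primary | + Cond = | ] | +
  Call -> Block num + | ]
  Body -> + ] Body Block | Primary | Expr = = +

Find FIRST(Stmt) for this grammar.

From Stmt -> Expr: add FIRST(Expr) = { +, =, ], num }.
From Stmt -> Block Body ]: add FIRST(Block) = { ], num }.
Stmt -> num Expr num contributes {num}.
Union: FIRST(Stmt) = { +, =, ], num }.

{ +, =, ], num }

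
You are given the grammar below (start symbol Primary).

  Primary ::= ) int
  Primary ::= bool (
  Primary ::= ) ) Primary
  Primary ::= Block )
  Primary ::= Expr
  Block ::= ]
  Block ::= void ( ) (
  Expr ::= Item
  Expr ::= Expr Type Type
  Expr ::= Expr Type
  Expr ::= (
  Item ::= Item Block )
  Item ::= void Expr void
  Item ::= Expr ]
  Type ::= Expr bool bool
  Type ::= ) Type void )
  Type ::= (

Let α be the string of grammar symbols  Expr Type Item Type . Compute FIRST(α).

Add FIRST(Expr) = { (, void }; Expr is not nullable, stop.

{ (, void }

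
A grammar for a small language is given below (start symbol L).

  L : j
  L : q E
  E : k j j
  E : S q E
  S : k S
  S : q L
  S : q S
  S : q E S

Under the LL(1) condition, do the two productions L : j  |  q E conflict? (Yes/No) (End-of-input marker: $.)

No

FIRST(j) = { j } and FIRST(q E) = { q }.
The FIRST sets are disjoint and neither alternative is nullable — no conflict.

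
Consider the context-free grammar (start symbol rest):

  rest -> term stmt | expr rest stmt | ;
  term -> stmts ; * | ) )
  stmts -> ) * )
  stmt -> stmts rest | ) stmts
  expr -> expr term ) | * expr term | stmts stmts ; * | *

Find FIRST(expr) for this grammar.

From expr -> expr term ): add FIRST(expr) = { ), * }.
expr -> * expr term contributes {*}.
From expr -> stmts stmts ; *: add FIRST(stmts) = { ) }.
expr -> * contributes {*}.
Union: FIRST(expr) = { ), * }.

{ ), * }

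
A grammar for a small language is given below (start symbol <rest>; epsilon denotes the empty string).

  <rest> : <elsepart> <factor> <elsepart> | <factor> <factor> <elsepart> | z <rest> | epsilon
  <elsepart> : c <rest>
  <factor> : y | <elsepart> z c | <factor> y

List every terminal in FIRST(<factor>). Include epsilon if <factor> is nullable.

<factor> : y contributes {y}.
From <factor> : <elsepart> z c: add FIRST(<elsepart>) = { c }.
From <factor> : <factor> y: add FIRST(<factor>) = { c, y }.
Union: FIRST(<factor>) = { c, y }.

{ c, y }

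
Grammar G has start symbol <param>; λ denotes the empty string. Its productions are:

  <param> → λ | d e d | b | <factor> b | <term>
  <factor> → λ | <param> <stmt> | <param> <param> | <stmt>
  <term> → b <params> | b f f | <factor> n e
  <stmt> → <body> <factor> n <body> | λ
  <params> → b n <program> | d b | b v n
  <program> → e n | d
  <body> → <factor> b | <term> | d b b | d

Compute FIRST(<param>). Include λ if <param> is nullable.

<param> → λ contributes λ.
<param> → d e d contributes {d}.
<param> → b contributes {b}.
From <param> → <factor> b: <factor> nullable, take FIRST(<factor>) ∪ {b} = { b, d, n }.
From <param> → <term>: add FIRST(<term>) = { b, d, n }.
Union: FIRST(<param>) = { b, d, n, λ }.

{ b, d, n, λ }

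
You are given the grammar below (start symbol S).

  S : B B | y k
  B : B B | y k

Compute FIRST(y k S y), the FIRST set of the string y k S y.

{ y }

y is a terminal; add {y} and stop.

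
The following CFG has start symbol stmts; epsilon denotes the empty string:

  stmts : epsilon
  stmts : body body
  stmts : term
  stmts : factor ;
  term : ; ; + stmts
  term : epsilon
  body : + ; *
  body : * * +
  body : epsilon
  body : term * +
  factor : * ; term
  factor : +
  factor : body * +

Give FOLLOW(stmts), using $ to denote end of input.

{ $, *, ; }

stmts is the start symbol, so $ ∈ FOLLOW(stmts).
In term : ; ; + stmts: stmts is at the end, add FOLLOW(term) = { $, *, ; }.
Union: FOLLOW(stmts) = { $, *, ; }.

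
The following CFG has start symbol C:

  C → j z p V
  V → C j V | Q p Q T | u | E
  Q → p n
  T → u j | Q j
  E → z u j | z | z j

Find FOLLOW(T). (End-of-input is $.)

In V → Q p Q T: T is at the end, add FOLLOW(V) = { $, j }.
Union: FOLLOW(T) = { $, j }.

{ $, j }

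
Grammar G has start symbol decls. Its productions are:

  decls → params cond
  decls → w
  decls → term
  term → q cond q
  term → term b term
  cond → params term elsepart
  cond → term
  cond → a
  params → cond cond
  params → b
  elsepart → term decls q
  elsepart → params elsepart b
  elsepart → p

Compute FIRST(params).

{ a, b, q }

From params → cond cond: add FIRST(cond) = { a, b, q }.
params → b contributes {b}.
Union: FIRST(params) = { a, b, q }.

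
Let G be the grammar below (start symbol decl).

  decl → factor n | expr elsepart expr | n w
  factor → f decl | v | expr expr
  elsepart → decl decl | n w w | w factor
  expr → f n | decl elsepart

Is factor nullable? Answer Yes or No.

No nonterminal in this grammar is nullable.
No production of factor has an RHS whose symbols are all nullable, so factor is not nullable.

No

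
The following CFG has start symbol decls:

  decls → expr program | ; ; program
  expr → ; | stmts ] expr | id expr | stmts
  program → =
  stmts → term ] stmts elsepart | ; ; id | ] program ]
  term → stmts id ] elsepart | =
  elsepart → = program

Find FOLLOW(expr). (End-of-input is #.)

In decls → expr program: add FIRST(program) = { = }.
In expr → stmts ] expr: expr is at the end, add FOLLOW(expr) = { = }.
In expr → id expr: expr is at the end, add FOLLOW(expr) = { = }.
Union: FOLLOW(expr) = { = }.

{ = }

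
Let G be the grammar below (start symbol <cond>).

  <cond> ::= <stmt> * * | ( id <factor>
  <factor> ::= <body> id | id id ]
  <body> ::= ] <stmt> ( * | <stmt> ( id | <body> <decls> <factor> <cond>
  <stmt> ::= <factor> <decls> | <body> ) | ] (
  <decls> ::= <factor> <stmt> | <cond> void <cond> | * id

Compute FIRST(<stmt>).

From <stmt> ::= <factor> <decls>: add FIRST(<factor>) = { ], id }.
From <stmt> ::= <body> ): add FIRST(<body>) = { ], id }.
<stmt> ::= ] ( contributes {]}.
Union: FIRST(<stmt>) = { ], id }.

{ ], id }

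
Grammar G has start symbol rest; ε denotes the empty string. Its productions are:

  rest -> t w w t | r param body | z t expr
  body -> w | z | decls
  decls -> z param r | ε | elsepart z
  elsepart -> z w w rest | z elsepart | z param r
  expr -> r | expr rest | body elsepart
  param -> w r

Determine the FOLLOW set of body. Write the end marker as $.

{ $, r, t, z }

In rest -> r param body: body is at the end, add FOLLOW(rest) = { $, r, t, z }.
In expr -> body elsepart: add FIRST(elsepart) = { z }.
Union: FOLLOW(body) = { $, r, t, z }.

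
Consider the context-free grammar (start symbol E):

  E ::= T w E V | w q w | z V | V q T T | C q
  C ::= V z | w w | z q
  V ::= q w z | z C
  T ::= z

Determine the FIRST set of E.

{ q, w, z }

From E ::= T w E V: add FIRST(T) = { z }.
E ::= w q w contributes {w}.
E ::= z V contributes {z}.
From E ::= V q T T: add FIRST(V) = { q, z }.
From E ::= C q: add FIRST(C) = { q, w, z }.
Union: FIRST(E) = { q, w, z }.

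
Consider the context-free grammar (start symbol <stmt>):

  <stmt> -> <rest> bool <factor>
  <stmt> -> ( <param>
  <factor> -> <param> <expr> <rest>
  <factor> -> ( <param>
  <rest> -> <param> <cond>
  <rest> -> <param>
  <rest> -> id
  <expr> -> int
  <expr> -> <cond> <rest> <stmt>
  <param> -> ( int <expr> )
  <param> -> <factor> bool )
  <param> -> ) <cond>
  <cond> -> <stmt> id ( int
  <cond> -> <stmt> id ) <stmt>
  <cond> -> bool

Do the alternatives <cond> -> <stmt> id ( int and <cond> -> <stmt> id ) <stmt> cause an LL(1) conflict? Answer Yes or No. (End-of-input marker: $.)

FIRST(<stmt> id ( int) = { (, ), id } and FIRST(<stmt> id ) <stmt>) = { (, ), id }.
Both contain (, so the two alternatives are not disjoint — LL(1) conflict.

Yes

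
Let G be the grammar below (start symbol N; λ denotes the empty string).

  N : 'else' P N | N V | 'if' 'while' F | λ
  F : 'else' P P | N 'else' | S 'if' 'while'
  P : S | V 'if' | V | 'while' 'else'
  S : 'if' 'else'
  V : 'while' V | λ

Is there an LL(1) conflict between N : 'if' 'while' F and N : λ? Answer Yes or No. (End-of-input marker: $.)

FIRST('if' 'while' F) = { 'if' } and FIRST(λ) = { λ }.
The second is nullable but FOLLOW(N) = { $, 'else', 'while' } is disjoint from FIRST of the first.

No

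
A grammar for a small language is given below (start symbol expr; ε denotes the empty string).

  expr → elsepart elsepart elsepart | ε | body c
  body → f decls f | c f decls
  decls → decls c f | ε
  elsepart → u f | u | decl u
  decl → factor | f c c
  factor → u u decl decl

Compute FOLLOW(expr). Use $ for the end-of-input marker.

expr is the start symbol, so $ ∈ FOLLOW(expr).
Union: FOLLOW(expr) = { $ }.

{ $ }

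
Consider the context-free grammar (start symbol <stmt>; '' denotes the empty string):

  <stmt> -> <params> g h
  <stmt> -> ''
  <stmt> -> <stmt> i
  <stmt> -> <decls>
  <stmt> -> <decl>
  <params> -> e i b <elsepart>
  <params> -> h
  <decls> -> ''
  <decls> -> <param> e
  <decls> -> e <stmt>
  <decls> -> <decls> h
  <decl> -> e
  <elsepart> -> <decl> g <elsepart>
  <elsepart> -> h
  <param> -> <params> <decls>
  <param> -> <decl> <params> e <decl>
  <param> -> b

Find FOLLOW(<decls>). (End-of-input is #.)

{ #, e, h, i }

In <stmt> -> <decls>: <decls> is at the end, add FOLLOW(<stmt>) = { #, e, h, i }.
In <decls> -> <decls> h: add FIRST(h) = { h }.
In <param> -> <params> <decls>: <decls> is at the end, add FOLLOW(<param>) = { e }.
Union: FOLLOW(<decls>) = { #, e, h, i }.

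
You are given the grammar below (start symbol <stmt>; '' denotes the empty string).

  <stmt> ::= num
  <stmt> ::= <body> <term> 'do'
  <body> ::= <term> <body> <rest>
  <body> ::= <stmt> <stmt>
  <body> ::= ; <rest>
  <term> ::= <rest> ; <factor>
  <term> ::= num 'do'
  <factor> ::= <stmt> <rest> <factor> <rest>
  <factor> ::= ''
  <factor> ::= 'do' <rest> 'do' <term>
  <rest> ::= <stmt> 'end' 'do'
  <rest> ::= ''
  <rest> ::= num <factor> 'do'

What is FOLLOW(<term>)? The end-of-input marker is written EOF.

In <stmt> ::= <body> <term> 'do': add FIRST('do') = { 'do' }.
In <body> ::= <term> <body> <rest>: add FIRST(<body> <rest>) = { ;, num }.
In <factor> ::= 'do' <rest> 'do' <term>: <term> is at the end, add FOLLOW(<factor>) = { 'do', ;, num }.
Union: FOLLOW(<term>) = { 'do', ;, num }.

{ 'do', ;, num }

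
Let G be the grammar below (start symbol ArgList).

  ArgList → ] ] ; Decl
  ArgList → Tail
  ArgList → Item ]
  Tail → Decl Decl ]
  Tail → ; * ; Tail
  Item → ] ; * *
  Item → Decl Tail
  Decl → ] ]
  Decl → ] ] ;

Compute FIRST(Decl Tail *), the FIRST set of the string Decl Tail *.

Add FIRST(Decl) = { ] }; Decl is not nullable, stop.

{ ] }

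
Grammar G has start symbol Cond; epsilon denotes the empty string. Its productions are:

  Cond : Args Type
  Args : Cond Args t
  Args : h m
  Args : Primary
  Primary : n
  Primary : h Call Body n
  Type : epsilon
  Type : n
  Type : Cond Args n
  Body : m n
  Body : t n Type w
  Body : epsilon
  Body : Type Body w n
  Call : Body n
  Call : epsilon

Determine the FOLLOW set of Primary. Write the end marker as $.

{ $, h, n, t }

In Args : Primary: Primary is at the end, add FOLLOW(Args) = { $, h, n, t }.
Union: FOLLOW(Primary) = { $, h, n, t }.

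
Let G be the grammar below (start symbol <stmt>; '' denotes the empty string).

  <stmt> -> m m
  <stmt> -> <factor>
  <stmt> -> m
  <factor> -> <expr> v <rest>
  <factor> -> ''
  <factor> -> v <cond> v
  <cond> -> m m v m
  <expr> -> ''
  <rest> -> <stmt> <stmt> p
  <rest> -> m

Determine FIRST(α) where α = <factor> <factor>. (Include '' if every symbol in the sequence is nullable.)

Add FIRST(<factor>)\{''} = { v }; <factor> is nullable, continue.
Add FIRST(<factor>)\{''} = { v }; <factor> is nullable, continue.
Every symbol is nullable, so include ''.

{ v, '' }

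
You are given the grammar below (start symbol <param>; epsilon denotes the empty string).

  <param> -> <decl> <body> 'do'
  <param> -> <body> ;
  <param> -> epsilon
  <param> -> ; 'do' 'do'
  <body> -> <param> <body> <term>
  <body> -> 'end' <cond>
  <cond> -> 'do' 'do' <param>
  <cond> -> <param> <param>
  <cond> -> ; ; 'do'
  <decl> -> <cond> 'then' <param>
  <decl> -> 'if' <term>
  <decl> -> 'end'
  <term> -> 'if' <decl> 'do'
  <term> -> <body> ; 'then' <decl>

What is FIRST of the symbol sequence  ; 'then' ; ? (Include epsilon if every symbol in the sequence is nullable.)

{ ; }

; is a terminal; add {;} and stop.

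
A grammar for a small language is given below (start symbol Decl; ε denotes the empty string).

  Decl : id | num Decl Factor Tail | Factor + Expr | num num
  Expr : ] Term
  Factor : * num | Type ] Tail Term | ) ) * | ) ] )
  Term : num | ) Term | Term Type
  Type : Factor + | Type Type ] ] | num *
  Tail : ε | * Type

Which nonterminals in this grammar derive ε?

Directly nullable (have an ε-production): Tail.
No other nonterminal has a production whose RHS symbols are all nullable.

{ Tail }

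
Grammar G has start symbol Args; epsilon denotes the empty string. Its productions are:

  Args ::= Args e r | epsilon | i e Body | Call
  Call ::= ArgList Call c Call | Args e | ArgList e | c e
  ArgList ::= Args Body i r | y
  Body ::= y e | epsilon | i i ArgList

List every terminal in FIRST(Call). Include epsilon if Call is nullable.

{ c, e, i, y }

From Call ::= ArgList Call c Call: add FIRST(ArgList) = { c, e, i, y }.
From Call ::= Args e: Args nullable, take FIRST(Args) ∪ {e} = { c, e, i, y }.
From Call ::= ArgList e: add FIRST(ArgList) = { c, e, i, y }.
Call ::= c e contributes {c}.
Union: FIRST(Call) = { c, e, i, y }.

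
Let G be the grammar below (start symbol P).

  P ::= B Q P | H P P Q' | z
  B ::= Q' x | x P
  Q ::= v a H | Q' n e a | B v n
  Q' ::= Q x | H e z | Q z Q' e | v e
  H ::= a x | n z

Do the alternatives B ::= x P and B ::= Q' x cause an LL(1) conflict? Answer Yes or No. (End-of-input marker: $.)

Yes

FIRST(x P) = { x } and FIRST(Q' x) = { a, n, v, x }.
Both contain x, so the two alternatives are not disjoint — LL(1) conflict.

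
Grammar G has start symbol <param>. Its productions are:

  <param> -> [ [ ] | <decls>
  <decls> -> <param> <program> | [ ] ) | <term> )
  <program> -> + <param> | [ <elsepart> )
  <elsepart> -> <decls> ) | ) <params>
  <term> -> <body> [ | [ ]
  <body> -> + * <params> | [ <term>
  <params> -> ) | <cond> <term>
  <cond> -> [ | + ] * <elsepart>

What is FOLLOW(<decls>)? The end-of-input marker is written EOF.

{ EOF, ), +, [ }

In <param> -> <decls>: <decls> is at the end, add FOLLOW(<param>) = { EOF, ), +, [ }.
In <elsepart> -> <decls> ): add FIRST()) = { ) }.
Union: FOLLOW(<decls>) = { EOF, ), +, [ }.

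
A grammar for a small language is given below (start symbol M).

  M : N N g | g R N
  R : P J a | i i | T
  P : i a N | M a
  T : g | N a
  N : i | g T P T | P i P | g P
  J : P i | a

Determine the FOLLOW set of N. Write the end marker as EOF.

In M : N N g: add FIRST(N g) = { g, i }.
In M : N N g: add FIRST(g) = { g }.
In M : g R N: N is at the end, add FOLLOW(M) = { EOF, a }.
In P : i a N: N is at the end, add FOLLOW(P) = { EOF, a, g, i }.
In T : N a: add FIRST(a) = { a }.
Union: FOLLOW(N) = { EOF, a, g, i }.

{ EOF, a, g, i }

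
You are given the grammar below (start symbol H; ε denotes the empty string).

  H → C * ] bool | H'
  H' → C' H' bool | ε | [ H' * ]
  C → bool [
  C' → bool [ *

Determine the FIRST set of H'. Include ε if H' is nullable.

{ [, bool, ε }

From H' → C' H' bool: add FIRST(C') = { bool }.
H' → ε contributes ε.
H' → [ H' * ] contributes {[}.
Union: FIRST(H') = { [, bool, ε }.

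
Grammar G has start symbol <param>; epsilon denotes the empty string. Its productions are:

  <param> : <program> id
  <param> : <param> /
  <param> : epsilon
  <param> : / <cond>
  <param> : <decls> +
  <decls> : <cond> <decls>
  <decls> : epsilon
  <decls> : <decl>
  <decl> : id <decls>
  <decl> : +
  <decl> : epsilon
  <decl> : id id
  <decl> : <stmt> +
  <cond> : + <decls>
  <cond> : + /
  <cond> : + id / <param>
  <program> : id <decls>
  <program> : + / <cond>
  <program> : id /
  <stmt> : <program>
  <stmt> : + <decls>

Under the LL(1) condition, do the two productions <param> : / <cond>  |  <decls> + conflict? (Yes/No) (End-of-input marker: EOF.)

FIRST(/ <cond>) = { / } and FIRST(<decls> +) = { +, id }.
The FIRST sets are disjoint and neither alternative is nullable — no conflict.

No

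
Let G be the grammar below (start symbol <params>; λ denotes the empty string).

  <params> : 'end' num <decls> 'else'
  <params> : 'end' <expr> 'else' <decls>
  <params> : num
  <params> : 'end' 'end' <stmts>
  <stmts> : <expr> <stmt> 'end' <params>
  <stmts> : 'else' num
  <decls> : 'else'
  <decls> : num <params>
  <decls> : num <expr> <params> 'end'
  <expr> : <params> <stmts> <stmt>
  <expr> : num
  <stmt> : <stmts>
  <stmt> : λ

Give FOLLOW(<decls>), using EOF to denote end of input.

{ EOF, 'else', 'end', num }

In <params> : 'end' num <decls> 'else': add FIRST('else') = { 'else' }.
In <params> : 'end' <expr> 'else' <decls>: <decls> is at the end, add FOLLOW(<params>) = { EOF, 'else', 'end', num }.
Union: FOLLOW(<decls>) = { EOF, 'else', 'end', num }.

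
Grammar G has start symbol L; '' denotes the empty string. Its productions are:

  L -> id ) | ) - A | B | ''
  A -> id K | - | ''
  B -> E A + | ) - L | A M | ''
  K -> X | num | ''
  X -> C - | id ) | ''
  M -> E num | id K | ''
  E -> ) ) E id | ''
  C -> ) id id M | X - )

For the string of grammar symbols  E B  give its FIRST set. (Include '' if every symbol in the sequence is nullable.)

Add FIRST(E)\{''} = { ) }; E is nullable, continue.
Add FIRST(B)\{''} = { ), +, -, id, num }; B is nullable, continue.
Every symbol is nullable, so include ''.

{ ), +, -, id, num, '' }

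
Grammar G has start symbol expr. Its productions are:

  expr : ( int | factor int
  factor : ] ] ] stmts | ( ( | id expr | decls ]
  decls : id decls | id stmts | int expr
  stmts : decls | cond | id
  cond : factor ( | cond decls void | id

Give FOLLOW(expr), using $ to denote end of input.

expr is the start symbol, so $ ∈ FOLLOW(expr).
In factor : id expr: expr is at the end, add FOLLOW(factor) = { (, int }.
In decls : int expr: expr is at the end, add FOLLOW(decls) = { (, ], int, void }.
Union: FOLLOW(expr) = { $, (, ], int, void }.

{ $, (, ], int, void }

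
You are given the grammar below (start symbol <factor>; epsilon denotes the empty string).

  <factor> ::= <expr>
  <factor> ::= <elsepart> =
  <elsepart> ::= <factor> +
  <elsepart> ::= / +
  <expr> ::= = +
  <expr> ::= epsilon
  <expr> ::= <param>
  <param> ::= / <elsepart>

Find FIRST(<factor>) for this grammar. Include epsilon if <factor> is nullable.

From <factor> ::= <expr>: add FIRST(<expr>) = { /, =, epsilon } (including epsilon since <expr> is nullable).
From <factor> ::= <elsepart> =: add FIRST(<elsepart>) = { +, /, = }.
Union: FIRST(<factor>) = { +, /, =, epsilon }.

{ +, /, =, epsilon }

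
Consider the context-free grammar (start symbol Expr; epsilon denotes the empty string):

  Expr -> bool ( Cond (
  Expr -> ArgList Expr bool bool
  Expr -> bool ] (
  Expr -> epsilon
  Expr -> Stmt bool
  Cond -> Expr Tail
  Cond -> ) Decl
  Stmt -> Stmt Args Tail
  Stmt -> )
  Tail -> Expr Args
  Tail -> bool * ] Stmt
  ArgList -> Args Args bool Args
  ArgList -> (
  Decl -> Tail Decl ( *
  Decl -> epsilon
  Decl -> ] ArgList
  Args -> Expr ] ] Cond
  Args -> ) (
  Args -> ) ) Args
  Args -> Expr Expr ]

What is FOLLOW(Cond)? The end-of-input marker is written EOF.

In Expr -> bool ( Cond (: add FIRST(() = { ( }.
In Args -> Expr ] ] Cond: Cond is at the end, add FOLLOW(Args) = { (, ), ], bool }.
Union: FOLLOW(Cond) = { (, ), ], bool }.

{ (, ), ], bool }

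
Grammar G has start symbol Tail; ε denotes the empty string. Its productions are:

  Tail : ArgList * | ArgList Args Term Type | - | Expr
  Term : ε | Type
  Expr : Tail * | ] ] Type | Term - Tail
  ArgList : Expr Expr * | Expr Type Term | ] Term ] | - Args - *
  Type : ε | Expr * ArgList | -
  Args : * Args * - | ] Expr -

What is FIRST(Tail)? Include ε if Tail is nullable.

{ -, ] }

From Tail : ArgList *: add FIRST(ArgList) = { -, ] }.
From Tail : ArgList Args Term Type: add FIRST(ArgList) = { -, ] }.
Tail : - contributes {-}.
From Tail : Expr: add FIRST(Expr) = { -, ] }.
Union: FIRST(Tail) = { -, ] }.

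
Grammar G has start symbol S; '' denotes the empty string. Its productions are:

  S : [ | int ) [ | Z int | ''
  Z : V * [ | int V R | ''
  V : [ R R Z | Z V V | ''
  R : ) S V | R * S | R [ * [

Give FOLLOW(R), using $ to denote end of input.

{ ), *, [, int }

In Z : int V R: R is at the end, add FOLLOW(Z) = { ), *, [, int }.
In V : [ R R Z: add FIRST(R Z) = { ) }.
In V : [ R R Z: add FIRST(Z)\{''} = { *, [, int }.
  Since Z is nullable, also add FOLLOW(V) = { ), *, [, int }.
In R : R * S: add FIRST(* S) = { * }.
In R : R [ * [: add FIRST([ * [) = { [ }.
Union: FOLLOW(R) = { ), *, [, int }.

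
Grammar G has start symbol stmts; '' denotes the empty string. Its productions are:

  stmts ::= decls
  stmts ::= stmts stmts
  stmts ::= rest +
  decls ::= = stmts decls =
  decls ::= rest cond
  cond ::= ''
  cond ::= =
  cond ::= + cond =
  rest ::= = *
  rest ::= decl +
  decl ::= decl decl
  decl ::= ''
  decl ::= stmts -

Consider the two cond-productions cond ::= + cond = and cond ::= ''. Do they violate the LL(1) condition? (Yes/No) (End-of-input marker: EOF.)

FIRST(+ cond =) = { + } and FIRST('') = { '' }.
The second alternative is nullable and FOLLOW(cond) = { EOF, +, -, = } shares + with FIRST of the first — conflict.

Yes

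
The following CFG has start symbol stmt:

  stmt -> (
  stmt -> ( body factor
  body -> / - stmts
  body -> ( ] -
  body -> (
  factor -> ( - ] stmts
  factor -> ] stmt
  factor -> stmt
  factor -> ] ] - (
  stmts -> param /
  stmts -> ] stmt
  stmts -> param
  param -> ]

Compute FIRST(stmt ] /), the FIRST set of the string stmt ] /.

Add FIRST(stmt) = { ( }; stmt is not nullable, stop.

{ ( }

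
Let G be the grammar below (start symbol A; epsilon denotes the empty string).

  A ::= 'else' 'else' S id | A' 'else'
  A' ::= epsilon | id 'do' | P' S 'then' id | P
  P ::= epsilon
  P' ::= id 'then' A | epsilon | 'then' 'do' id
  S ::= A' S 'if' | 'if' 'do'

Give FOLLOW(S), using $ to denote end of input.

{ 'if', 'then', id }

In A ::= 'else' 'else' S id: add FIRST(id) = { id }.
In A' ::= P' S 'then' id: add FIRST('then' id) = { 'then' }.
In S ::= A' S 'if': add FIRST('if') = { 'if' }.
Union: FOLLOW(S) = { 'if', 'then', id }.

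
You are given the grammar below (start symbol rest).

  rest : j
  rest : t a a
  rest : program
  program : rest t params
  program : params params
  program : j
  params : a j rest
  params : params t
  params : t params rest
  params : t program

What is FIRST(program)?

{ a, j, t }

From program : rest t params: add FIRST(rest) = { a, j, t }.
From program : params params: add FIRST(params) = { a, t }.
program : j contributes {j}.
Union: FIRST(program) = { a, j, t }.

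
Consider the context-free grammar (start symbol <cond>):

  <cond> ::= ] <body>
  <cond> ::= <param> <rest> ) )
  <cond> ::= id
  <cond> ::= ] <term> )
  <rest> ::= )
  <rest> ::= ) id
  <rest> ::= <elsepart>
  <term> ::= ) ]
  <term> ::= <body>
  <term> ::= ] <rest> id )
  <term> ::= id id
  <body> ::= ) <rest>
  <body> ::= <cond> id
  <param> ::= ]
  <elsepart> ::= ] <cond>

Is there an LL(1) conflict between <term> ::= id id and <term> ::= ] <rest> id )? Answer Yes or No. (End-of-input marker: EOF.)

No

FIRST(id id) = { id } and FIRST(] <rest> id )) = { ] }.
The FIRST sets are disjoint and neither alternative is nullable — no conflict.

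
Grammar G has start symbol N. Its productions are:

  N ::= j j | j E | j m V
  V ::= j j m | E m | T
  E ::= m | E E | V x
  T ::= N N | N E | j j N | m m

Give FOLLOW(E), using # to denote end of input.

In N ::= j E: E is at the end, add FOLLOW(N) = { #, j, m, x }.
In V ::= E m: add FIRST(m) = { m }.
In E ::= E E: add FIRST(E) = { j, m }.
In E ::= E E: E is at the end, add FOLLOW(E) = { #, j, m, x }.
In T ::= N E: E is at the end, add FOLLOW(T) = { #, j, m, x }.
Union: FOLLOW(E) = { #, j, m, x }.

{ #, j, m, x }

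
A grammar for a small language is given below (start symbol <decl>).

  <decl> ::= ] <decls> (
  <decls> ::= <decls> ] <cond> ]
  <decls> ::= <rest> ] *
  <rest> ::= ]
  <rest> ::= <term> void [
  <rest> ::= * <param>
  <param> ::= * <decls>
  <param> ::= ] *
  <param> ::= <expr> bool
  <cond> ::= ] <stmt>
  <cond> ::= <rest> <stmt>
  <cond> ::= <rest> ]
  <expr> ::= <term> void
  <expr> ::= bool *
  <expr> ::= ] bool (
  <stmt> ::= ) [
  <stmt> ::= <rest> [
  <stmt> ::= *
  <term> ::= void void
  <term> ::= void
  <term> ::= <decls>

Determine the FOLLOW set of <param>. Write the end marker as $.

{ ), *, [, ], void }

In <rest> ::= * <param>: <param> is at the end, add FOLLOW(<rest>) = { ), *, [, ], void }.
Union: FOLLOW(<param>) = { ), *, [, ], void }.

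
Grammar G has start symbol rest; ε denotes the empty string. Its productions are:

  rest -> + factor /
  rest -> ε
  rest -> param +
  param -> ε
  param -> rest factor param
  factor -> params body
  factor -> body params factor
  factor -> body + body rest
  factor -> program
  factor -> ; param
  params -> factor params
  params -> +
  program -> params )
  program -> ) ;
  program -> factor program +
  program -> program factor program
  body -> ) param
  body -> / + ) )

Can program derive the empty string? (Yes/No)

Nullable nonterminals: param, rest.
No production of program has an RHS whose symbols are all nullable, so program is not nullable.

No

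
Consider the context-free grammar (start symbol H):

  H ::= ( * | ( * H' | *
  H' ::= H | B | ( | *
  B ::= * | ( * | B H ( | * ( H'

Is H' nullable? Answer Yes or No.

No

No nonterminal in this grammar is nullable.
No production of H' has an RHS whose symbols are all nullable, so H' is not nullable.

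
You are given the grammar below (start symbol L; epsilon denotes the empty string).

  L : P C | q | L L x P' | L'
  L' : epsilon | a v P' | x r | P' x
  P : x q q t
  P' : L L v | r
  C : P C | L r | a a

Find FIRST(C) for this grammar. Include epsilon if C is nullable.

From C : P C: add FIRST(P) = { x }.
From C : L r: L nullable, take FIRST(L) ∪ {r} = { a, q, r, v, x }.
C : a a contributes {a}.
Union: FIRST(C) = { a, q, r, v, x }.

{ a, q, r, v, x }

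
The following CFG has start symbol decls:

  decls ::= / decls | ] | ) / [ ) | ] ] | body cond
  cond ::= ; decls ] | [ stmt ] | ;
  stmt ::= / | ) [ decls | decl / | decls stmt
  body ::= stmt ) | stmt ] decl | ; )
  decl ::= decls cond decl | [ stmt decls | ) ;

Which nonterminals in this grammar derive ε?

No nonterminal has an empty production or an RHS whose symbols are all nullable.

{ } (none)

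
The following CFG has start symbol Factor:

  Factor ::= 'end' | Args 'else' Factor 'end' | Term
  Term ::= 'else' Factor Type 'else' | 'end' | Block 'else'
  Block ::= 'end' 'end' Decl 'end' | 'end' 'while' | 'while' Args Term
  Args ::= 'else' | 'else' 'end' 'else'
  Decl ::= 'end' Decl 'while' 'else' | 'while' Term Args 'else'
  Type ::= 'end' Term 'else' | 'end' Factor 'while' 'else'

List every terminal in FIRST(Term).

Term ::= 'else' Factor Type 'else' contributes {'else'}.
Term ::= 'end' contributes {'end'}.
From Term ::= Block 'else': add FIRST(Block) = { 'end', 'while' }.
Union: FIRST(Term) = { 'else', 'end', 'while' }.

{ 'else', 'end', 'while' }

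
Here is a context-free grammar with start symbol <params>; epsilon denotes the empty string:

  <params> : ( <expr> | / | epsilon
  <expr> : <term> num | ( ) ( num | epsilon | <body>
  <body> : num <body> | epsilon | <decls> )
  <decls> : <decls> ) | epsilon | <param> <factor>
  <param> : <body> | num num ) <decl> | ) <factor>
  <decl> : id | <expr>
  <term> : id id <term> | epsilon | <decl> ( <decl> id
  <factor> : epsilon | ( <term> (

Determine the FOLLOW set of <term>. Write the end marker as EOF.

In <expr> : <term> num: add FIRST(num) = { num }.
In <term> : id id <term>: <term> is at the end, add FOLLOW(<term>) = { (, num }.
In <factor> : ( <term> (: add FIRST(() = { ( }.
Union: FOLLOW(<term>) = { (, num }.

{ (, num }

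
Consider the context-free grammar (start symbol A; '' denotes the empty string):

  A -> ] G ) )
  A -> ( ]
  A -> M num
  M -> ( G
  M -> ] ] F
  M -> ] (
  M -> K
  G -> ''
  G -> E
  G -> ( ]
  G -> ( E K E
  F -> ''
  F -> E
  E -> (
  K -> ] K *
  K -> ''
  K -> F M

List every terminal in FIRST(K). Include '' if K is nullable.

K -> ] K * contributes {]}.
K -> '' contributes ''.
From K -> F M: F, M nullable, take FIRST(F) ∪ FIRST(M) = { (, ] }; also '' since the whole RHS is nullable.
Union: FIRST(K) = { (, ], '' }.

{ (, ], '' }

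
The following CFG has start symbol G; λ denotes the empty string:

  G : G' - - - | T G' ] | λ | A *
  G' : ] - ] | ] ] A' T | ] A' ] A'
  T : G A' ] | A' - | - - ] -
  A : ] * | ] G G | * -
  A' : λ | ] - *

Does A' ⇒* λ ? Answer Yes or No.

Yes

A' has an λ-production, so A' ⇒ λ.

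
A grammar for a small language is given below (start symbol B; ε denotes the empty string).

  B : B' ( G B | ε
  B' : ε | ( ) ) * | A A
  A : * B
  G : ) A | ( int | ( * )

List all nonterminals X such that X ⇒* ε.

{ B, B' }

Directly nullable (have an ε-production): B, B'.
No other nonterminal has a production whose RHS symbols are all nullable.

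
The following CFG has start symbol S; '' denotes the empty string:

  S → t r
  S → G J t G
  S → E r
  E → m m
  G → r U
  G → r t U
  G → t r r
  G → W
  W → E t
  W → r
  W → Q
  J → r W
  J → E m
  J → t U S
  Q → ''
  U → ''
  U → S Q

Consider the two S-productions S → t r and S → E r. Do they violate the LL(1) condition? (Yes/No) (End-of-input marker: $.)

FIRST(t r) = { t } and FIRST(E r) = { m }.
The FIRST sets are disjoint and neither alternative is nullable — no conflict.

No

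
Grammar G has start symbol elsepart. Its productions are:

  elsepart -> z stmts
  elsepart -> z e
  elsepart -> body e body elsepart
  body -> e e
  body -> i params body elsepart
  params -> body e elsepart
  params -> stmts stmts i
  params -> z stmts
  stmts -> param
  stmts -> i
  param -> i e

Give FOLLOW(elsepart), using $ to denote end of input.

{ $, e, i, z }

elsepart is the start symbol, so $ ∈ FOLLOW(elsepart).
In elsepart -> body e body elsepart: elsepart is at the end, add FOLLOW(elsepart) = { $, e, i, z }.
In body -> i params body elsepart: elsepart is at the end, add FOLLOW(body) = { e, i, z }.
In params -> body e elsepart: elsepart is at the end, add FOLLOW(params) = { e, i }.
Union: FOLLOW(elsepart) = { $, e, i, z }.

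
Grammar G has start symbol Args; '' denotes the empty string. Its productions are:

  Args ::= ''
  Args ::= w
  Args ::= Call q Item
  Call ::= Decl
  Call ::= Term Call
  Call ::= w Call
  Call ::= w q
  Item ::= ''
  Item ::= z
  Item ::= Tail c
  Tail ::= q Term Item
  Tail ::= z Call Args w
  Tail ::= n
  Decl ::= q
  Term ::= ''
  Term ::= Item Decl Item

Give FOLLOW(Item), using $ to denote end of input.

In Args ::= Call q Item: Item is at the end, add FOLLOW(Args) = { $, w }.
In Tail ::= q Term Item: Item is at the end, add FOLLOW(Tail) = { c }.
In Term ::= Item Decl Item: add FIRST(Decl Item) = { q }.
In Term ::= Item Decl Item: Item is at the end, add FOLLOW(Term) = { c, n, q, w, z }.
Union: FOLLOW(Item) = { $, c, n, q, w, z }.

{ $, c, n, q, w, z }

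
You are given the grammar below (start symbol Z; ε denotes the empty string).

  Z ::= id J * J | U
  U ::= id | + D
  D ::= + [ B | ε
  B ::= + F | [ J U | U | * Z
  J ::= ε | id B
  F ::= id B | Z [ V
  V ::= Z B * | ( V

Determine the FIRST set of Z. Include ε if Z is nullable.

{ +, id }

Z ::= id J * J contributes {id}.
From Z ::= U: add FIRST(U) = { +, id }.
Union: FIRST(Z) = { +, id }.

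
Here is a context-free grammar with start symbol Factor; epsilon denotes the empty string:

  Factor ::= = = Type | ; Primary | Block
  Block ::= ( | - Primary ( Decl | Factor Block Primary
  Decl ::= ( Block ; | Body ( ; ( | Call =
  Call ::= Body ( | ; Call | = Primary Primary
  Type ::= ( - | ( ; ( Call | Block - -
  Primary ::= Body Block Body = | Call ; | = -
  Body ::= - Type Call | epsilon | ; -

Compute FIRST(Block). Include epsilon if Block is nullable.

Block ::= ( contributes {(}.
Block ::= - Primary ( Decl contributes {-}.
From Block ::= Factor Block Primary: add FIRST(Factor) = { (, -, ;, = }.
Union: FIRST(Block) = { (, -, ;, = }.

{ (, -, ;, = }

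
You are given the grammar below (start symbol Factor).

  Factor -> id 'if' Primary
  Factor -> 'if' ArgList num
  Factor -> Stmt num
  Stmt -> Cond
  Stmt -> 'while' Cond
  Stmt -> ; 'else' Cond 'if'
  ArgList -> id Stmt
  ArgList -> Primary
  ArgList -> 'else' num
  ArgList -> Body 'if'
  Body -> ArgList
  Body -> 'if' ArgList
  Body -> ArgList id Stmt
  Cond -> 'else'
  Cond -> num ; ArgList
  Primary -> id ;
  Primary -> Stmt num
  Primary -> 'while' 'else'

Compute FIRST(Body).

{ 'else', 'if', 'while', ;, id, num }

From Body -> ArgList: add FIRST(ArgList) = { 'else', 'if', 'while', ;, id, num }.
Body -> 'if' ArgList contributes {'if'}.
From Body -> ArgList id Stmt: add FIRST(ArgList) = { 'else', 'if', 'while', ;, id, num }.
Union: FIRST(Body) = { 'else', 'if', 'while', ;, id, num }.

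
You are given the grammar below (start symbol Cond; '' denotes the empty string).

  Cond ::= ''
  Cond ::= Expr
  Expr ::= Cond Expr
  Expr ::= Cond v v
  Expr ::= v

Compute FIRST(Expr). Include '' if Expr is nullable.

{ v }

From Expr ::= Cond Expr: Cond nullable, take FIRST(Cond) ∪ FIRST(Expr) = { v }.
From Expr ::= Cond v v: Cond nullable, take FIRST(Cond) ∪ {v} = { v }.
Expr ::= v contributes {v}.
Union: FIRST(Expr) = { v }.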